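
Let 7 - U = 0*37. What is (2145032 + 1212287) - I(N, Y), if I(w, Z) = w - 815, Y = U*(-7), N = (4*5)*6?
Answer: 3358014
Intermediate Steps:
N = 120 (N = 20*6 = 120)
U = 7 (U = 7 - 0*37 = 7 - 1*0 = 7 + 0 = 7)
Y = -49 (Y = 7*(-7) = -49)
I(w, Z) = -815 + w
(2145032 + 1212287) - I(N, Y) = (2145032 + 1212287) - (-815 + 120) = 3357319 - 1*(-695) = 3357319 + 695 = 3358014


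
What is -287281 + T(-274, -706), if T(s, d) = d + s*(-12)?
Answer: -284699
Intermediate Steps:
T(s, d) = d - 12*s
-287281 + T(-274, -706) = -287281 + (-706 - 12*(-274)) = -287281 + (-706 + 3288) = -287281 + 2582 = -284699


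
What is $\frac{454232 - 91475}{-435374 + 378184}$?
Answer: $- \frac{362757}{57190} \approx -6.343$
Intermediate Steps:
$\frac{454232 - 91475}{-435374 + 378184} = \frac{362757}{-57190} = 362757 \left(- \frac{1}{57190}\right) = - \frac{362757}{57190}$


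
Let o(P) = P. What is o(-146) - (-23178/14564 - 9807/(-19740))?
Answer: -495944357/3422540 ≈ -144.91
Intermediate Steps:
o(-146) - (-23178/14564 - 9807/(-19740)) = -146 - (-23178/14564 - 9807/(-19740)) = -146 - (-23178*1/14564 - 9807*(-1/19740)) = -146 - (-11589/7282 + 467/940) = -146 - 1*(-3746483/3422540) = -146 + 3746483/3422540 = -495944357/3422540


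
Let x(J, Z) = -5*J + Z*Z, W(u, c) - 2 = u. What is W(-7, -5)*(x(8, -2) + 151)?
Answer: -575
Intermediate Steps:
W(u, c) = 2 + u
x(J, Z) = Z² - 5*J (x(J, Z) = -5*J + Z² = Z² - 5*J)
W(-7, -5)*(x(8, -2) + 151) = (2 - 7)*(((-2)² - 5*8) + 151) = -5*((4 - 40) + 151) = -5*(-36 + 151) = -5*115 = -575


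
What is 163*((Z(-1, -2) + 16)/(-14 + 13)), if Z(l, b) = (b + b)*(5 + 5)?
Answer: 3912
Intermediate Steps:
Z(l, b) = 20*b (Z(l, b) = (2*b)*10 = 20*b)
163*((Z(-1, -2) + 16)/(-14 + 13)) = 163*((20*(-2) + 16)/(-14 + 13)) = 163*((-40 + 16)/(-1)) = 163*(-24*(-1)) = 163*24 = 3912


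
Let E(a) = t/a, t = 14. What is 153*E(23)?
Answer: 2142/23 ≈ 93.130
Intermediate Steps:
E(a) = 14/a
153*E(23) = 153*(14/23) = 2142/23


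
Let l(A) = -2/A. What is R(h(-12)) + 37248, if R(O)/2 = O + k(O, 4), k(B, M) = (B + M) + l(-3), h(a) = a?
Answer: 111628/3 ≈ 37209.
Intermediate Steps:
k(B, M) = 2/3 + B + M (k(B, M) = (B + M) - 2/(-3) = (B + M) - 2*(-1/3) = (B + M) + 2/3 = 2/3 + B + M)
R(O) = 28/3 + 4*O (R(O) = 2*(O + (2/3 + O + 4)) = 2*(O + (14/3 + O)) = 2*(14/3 + 2*O) = 28/3 + 4*O)
R(h(-12)) + 37248 = (28/3 + 4*(-12)) + 37248 = (28/3 - 48) + 37248 = -116/3 + 37248 = 111628/3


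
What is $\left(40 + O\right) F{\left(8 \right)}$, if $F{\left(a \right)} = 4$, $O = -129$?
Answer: $-356$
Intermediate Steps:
$\left(40 + O\right) F{\left(8 \right)} = \left(40 - 129\right) 4 = \left(-89\right) 4 = -356$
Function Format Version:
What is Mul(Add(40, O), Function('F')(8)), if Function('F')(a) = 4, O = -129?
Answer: -356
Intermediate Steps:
Mul(Add(40, O), Function('F')(8)) = Mul(Add(40, -129), 4) = Mul(-89, 4) = -356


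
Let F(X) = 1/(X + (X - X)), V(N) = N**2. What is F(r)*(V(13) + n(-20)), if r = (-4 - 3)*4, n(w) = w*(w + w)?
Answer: -969/28 ≈ -34.607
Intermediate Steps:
n(w) = 2*w**2 (n(w) = w*(2*w) = 2*w**2)
r = -28 (r = -7*4 = -28)
F(X) = 1/X (F(X) = 1/(X + 0) = 1/X)
F(r)*(V(13) + n(-20)) = (13**2 + 2*(-20)**2)/(-28) = -(169 + 2*400)/28 = -(169 + 800)/28 = -1/28*969 = -969/28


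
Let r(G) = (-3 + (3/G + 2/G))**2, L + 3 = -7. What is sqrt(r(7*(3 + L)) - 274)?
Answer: 3*I*sqrt(70530)/49 ≈ 16.26*I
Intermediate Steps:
L = -10 (L = -3 - 7 = -10)
r(G) = (-3 + 5/G)**2
sqrt(r(7*(3 + L)) - 274) = sqrt((-5 + 3*(7*(3 - 10)))**2/(7*(3 - 10))**2 - 274) = sqrt((-5 + 3*(7*(-7)))**2/(7*(-7))**2 - 274) = sqrt((-5 + 3*(-49))**2/(-49)**2 - 274) = sqrt((-5 - 147)**2/2401 - 274) = sqrt((1/2401)*(-152)**2 - 274) = sqrt((1/2401)*23104 - 274) = sqrt(23104/2401 - 274) = sqrt(-634770/2401) = 3*I*sqrt(70530)/49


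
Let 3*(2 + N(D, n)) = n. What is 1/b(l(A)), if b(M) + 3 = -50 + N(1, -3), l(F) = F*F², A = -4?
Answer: -1/56 ≈ -0.017857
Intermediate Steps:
l(F) = F³
N(D, n) = -2 + n/3
b(M) = -56 (b(M) = -3 + (-50 + (-2 + (⅓)*(-3))) = -3 + (-50 + (-2 - 1)) = -3 + (-50 - 3) = -3 - 53 = -56)
1/b(l(A)) = 1/(-56) = -1/56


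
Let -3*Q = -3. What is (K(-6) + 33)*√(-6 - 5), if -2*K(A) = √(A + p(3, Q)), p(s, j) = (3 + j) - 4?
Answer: √66/2 + 33*I*√11 ≈ 4.062 + 109.45*I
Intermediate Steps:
Q = 1 (Q = -⅓*(-3) = 1)
p(s, j) = -1 + j
K(A) = -√A/2 (K(A) = -√(A + (-1 + 1))/2 = -√(A + 0)/2 = -√A/2)
(K(-6) + 33)*√(-6 - 5) = (-I*√6/2 + 33)*√(-6 - 5) = (-I*√6/2 + 33)*√(-11) = (-I*√6/2 + 33)*(I*√11) = (33 - I*√6/2)*(I*√11) = I*√11*(33 - I*√6/2)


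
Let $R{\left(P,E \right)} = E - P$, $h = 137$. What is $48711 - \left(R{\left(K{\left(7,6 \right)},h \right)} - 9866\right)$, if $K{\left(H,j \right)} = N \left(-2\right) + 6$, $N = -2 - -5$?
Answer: $58440$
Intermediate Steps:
$N = 3$ ($N = -2 + 5 = 3$)
$K{\left(H,j \right)} = 0$ ($K{\left(H,j \right)} = 3 \left(-2\right) + 6 = -6 + 6 = 0$)
$48711 - \left(R{\left(K{\left(7,6 \right)},h \right)} - 9866\right) = 48711 - \left(\left(137 - 0\right) - 9866\right) = 48711 - \left(\left(137 + 0\right) - 9866\right) = 48711 - \left(137 - 9866\right) = 48711 - -9729 = 48711 + 9729 = 58440$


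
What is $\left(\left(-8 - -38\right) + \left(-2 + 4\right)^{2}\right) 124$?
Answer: $4216$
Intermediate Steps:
$\left(\left(-8 - -38\right) + \left(-2 + 4\right)^{2}\right) 124 = \left(\left(-8 + 38\right) + 2^{2}\right) 124 = \left(30 + 4\right) 124 = 34 \cdot 124 = 4216$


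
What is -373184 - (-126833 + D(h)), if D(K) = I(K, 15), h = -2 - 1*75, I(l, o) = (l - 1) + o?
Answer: -246288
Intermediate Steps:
I(l, o) = -1 + l + o (I(l, o) = (-1 + l) + o = -1 + l + o)
h = -77 (h = -2 - 75 = -77)
D(K) = 14 + K (D(K) = -1 + K + 15 = 14 + K)
-373184 - (-126833 + D(h)) = -373184 - (-126833 + (14 - 77)) = -373184 - (-126833 - 63) = -373184 - 1*(-126896) = -373184 + 126896 = -246288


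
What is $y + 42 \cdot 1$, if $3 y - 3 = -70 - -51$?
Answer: $\frac{110}{3} \approx 36.667$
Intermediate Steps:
$y = - \frac{16}{3}$ ($y = 1 + \frac{-70 - -51}{3} = 1 + \frac{-70 + 51}{3} = 1 + \frac{1}{3} \left(-19\right) = 1 - \frac{19}{3} = - \frac{16}{3} \approx -5.3333$)
$y + 42 \cdot 1 = - \frac{16}{3} + 42 \cdot 1 = - \frac{16}{3} + 42 = \frac{110}{3}$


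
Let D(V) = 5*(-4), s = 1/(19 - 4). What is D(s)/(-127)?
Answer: 20/127 ≈ 0.15748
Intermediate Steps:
s = 1/15 ≈ 0.066667
D(V) = -20
D(s)/(-127) = -20/(-127) = -20*(-1/127) = 20/127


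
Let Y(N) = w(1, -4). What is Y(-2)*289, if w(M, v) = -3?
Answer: -867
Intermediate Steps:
Y(N) = -3
Y(-2)*289 = -3*289 = -867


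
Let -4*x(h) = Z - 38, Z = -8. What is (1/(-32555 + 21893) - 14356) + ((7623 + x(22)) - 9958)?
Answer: -88918415/5331 ≈ -16680.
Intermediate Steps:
x(h) = 23/2 (x(h) = -(-8 - 38)/4 = -¼*(-46) = 23/2)
(1/(-32555 + 21893) - 14356) + ((7623 + x(22)) - 9958) = (1/(-32555 + 21893) - 14356) + ((7623 + 23/2) - 9958) = (1/(-10662) - 14356) + (15269/2 - 9958) = (-1/10662 - 14356) - 4647/2 = -153063673/10662 - 4647/2 = -88918415/5331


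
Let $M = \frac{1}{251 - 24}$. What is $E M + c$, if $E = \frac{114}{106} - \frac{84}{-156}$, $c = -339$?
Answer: $- \frac{53019505}{156403} \approx -338.99$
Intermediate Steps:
$E = \frac{1112}{689}$ ($E = 114 \cdot \frac{1}{106} - - \frac{7}{13} = \frac{57}{53} + \frac{7}{13} = \frac{1112}{689} \approx 1.6139$)
$M = \frac{1}{227} \approx 0.0044053$
$E M + c = \frac{1112}{689} \cdot \frac{1}{227} - 339 = \frac{1112}{156403} - 339 = - \frac{53019505}{156403}$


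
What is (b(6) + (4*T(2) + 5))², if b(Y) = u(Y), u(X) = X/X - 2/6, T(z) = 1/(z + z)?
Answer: 400/9 ≈ 44.444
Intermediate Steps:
T(z) = 1/(2*z)
u(X) = ⅔ (u(X) = 1 - 2*⅙ = 1 - ⅓ = ⅔)
b(Y) = ⅔
(b(6) + (4*T(2) + 5))² = (⅔ + (4*((½)/2) + 5))² = (⅔ + (4*((½)*(½)) + 5))² = (⅔ + (4*(¼) + 5))² = (⅔ + (1 + 5))² = (⅔ + 6)² = (20/3)² = 400/9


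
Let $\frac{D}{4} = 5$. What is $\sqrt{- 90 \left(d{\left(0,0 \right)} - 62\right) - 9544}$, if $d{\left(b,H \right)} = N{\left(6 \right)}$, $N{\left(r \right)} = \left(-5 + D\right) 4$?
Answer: $2 i \sqrt{2341} \approx 96.768 i$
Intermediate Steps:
$D = 20$ ($D = 4 \cdot 5 = 20$)
$N{\left(r \right)} = 60$ ($N{\left(r \right)} = \left(-5 + 20\right) 4 = 15 \cdot 4 = 60$)
$d{\left(b,H \right)} = 60$
$\sqrt{- 90 \left(d{\left(0,0 \right)} - 62\right) - 9544} = \sqrt{- 90 \left(60 - 62\right) - 9544} = \sqrt{\left(-90\right) \left(-2\right) - 9544} = \sqrt{180 - 9544} = \sqrt{-9364} = 2 i \sqrt{2341}$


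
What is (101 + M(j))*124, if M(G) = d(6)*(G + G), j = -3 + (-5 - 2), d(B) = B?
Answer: -2356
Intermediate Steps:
j = -10 (j = -3 - 7 = -10)
M(G) = 12*G (M(G) = 6*(G + G) = 6*(2*G) = 12*G)
(101 + M(j))*124 = (101 + 12*(-10))*124 = (101 - 120)*124 = -19*124 = -2356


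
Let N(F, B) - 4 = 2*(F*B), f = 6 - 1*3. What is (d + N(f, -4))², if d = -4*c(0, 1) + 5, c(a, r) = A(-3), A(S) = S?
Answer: 9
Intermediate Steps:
f = 3 (f = 6 - 3 = 3)
c(a, r) = -3
N(F, B) = 4 + 2*B*F (N(F, B) = 4 + 2*(F*B) = 4 + 2*(B*F) = 4 + 2*B*F)
d = 17 (d = -4*(-3) + 5 = 12 + 5 = 17)
(d + N(f, -4))² = (17 + (4 + 2*(-4)*3))² = (17 + (4 - 24))² = (17 - 20)² = (-3)² = 9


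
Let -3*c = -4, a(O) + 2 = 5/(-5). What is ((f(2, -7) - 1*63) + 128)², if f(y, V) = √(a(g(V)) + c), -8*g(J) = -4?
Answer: (195 + I*√15)²/9 ≈ 4223.3 + 167.83*I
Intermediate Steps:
g(J) = ½ (g(J) = -⅛*(-4) = ½)
a(O) = -3 (a(O) = -2 + 5/(-5) = -2 + 5*(-⅕) = -2 - 1 = -3)
c = 4/3 (c = -⅓*(-4) = 4/3 ≈ 1.3333)
f(y, V) = I*√15/3 (f(y, V) = √(-3 + 4/3) = √(-5/3) = I*√15/3)
((f(2, -7) - 1*63) + 128)² = ((I*√15/3 - 1*63) + 128)² = ((I*√15/3 - 63) + 128)² = ((-63 + I*√15/3) + 128)² = (65 + I*√15/3)²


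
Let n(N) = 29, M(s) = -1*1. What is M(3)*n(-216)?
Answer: -29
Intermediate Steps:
M(s) = -1
M(3)*n(-216) = -1*29 = -29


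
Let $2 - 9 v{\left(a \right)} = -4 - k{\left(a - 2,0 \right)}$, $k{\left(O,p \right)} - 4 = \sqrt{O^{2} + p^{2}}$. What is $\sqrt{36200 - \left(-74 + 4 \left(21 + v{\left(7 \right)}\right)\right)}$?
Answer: $\frac{5 \sqrt{13026}}{3} \approx 190.22$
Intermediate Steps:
$k{\left(O,p \right)} = 4 + \sqrt{O^{2} + p^{2}}$
$v{\left(a \right)} = \frac{10}{9} + \frac{\sqrt{\left(-2 + a\right)^{2}}}{9}$ ($v{\left(a \right)} = \frac{2}{9} - \frac{-4 - \left(4 + \sqrt{\left(a - 2\right)^{2} + 0^{2}}\right)}{9} = \frac{2}{9} - \frac{-4 - \left(4 + \sqrt{\left(-2 + a\right)^{2} + 0}\right)}{9} = \frac{2}{9} - \frac{-4 - \left(4 + \sqrt{\left(-2 + a\right)^{2}}\right)}{9} = \frac{2}{9} - \frac{-8 - \sqrt{\left(-2 + a\right)^{2}}}{9} = \frac{2}{9} + \left(\frac{8}{9} + \frac{\sqrt{\left(-2 + a\right)^{2}}}{9}\right) = \frac{10}{9} + \frac{\sqrt{\left(-2 + a\right)^{2}}}{9}$)
$\sqrt{36200 - \left(-74 + 4 \left(21 + v{\left(7 \right)}\right)\right)} = \sqrt{36200 + \left(- 4 \left(21 + \left(\frac{10}{9} + \frac{\sqrt{\left(-2 + 7\right)^{2}}}{9}\right)\right) + 74\right)} = \sqrt{36200 + \left(- 4 \left(21 + \left(\frac{10}{9} + \frac{\sqrt{5^{2}}}{9}\right)\right) + 74\right)} = \sqrt{36200 + \left(- 4 \left(21 + \left(\frac{10}{9} + \frac{\sqrt{25}}{9}\right)\right) + 74\right)} = \sqrt{36200 + \left(- 4 \left(21 + \left(\frac{10}{9} + \frac{1}{9} \cdot 5\right)\right) + 74\right)} = \sqrt{36200 + \left(- 4 \left(21 + \left(\frac{10}{9} + \frac{5}{9}\right)\right) + 74\right)} = \sqrt{36200 + \left(- 4 \left(21 + \frac{5}{3}\right) + 74\right)} = \sqrt{36200 + \left(\left(-4\right) \frac{68}{3} + 74\right)} = \sqrt{36200 + \left(- \frac{272}{3} + 74\right)} = \sqrt{36200 - \frac{50}{3}} = \sqrt{\frac{108550}{3}} = \frac{5 \sqrt{13026}}{3}$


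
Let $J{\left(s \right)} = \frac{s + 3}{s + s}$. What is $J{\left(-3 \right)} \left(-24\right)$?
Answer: $0$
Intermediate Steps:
$J{\left(s \right)} = \frac{3 + s}{2 s}$
$J{\left(-3 \right)} \left(-24\right) = \frac{3 - 3}{2 \left(-3\right)} \left(-24\right) = \frac{1}{2} \left(- \frac{1}{3}\right) 0 \left(-24\right) = 0 \left(-24\right) = 0$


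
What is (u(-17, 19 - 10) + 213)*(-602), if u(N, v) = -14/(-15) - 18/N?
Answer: -33003446/255 ≈ -1.2943e+5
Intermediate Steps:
u(N, v) = 14/15 - 18/N (u(N, v) = -14*(-1/15) - 18/N = 14/15 - 18/N)
(u(-17, 19 - 10) + 213)*(-602) = ((14/15 - 18/(-17)) + 213)*(-602) = ((14/15 - 18*(-1/17)) + 213)*(-602) = ((14/15 + 18/17) + 213)*(-602) = (508/255 + 213)*(-602) = (54823/255)*(-602) = -33003446/255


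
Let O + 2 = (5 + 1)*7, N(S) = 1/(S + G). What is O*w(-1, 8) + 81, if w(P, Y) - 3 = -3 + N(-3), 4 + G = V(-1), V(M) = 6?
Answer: 41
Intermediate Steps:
G = 2 (G = -4 + 6 = 2)
N(S) = 1/(2 + S) (N(S) = 1/(S + 2) = 1/(2 + S))
w(P, Y) = -1 (w(P, Y) = 3 + (-3 + 1/(2 - 3)) = 3 + (-3 + 1/(-1)) = 3 + (-3 - 1) = 3 - 4 = -1)
O = 40 (O = -2 + (5 + 1)*7 = -2 + 6*7 = -2 + 42 = 40)
O*w(-1, 8) + 81 = 40*(-1) + 81 = -40 + 81 = 41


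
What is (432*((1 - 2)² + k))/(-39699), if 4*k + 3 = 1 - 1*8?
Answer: 72/4411 ≈ 0.016323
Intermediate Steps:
k = -5/2 (k = -¾ + (1 - 1*8)/4 = -¾ + (1 - 8)/4 = -¾ + (¼)*(-7) = -¾ - 7/4 = -5/2 ≈ -2.5000)
(432*((1 - 2)² + k))/(-39699) = (432*((1 - 2)² - 5/2))/(-39699) = (432*((-1)² - 5/2))*(-1/39699) = (432*(1 - 5/2))*(-1/39699) = (432*(-3/2))*(-1/39699) = -648*(-1/39699) = 72/4411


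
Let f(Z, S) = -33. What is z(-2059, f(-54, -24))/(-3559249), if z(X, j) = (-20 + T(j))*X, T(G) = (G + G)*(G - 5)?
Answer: 5122792/3559249 ≈ 1.4393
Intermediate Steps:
T(G) = 2*G*(-5 + G) (T(G) = (2*G)*(-5 + G) = 2*G*(-5 + G))
z(X, j) = X*(-20 + 2*j*(-5 + j)) (z(X, j) = (-20 + 2*j*(-5 + j))*X = X*(-20 + 2*j*(-5 + j)))
z(-2059, f(-54, -24))/(-3559249) = (2*(-2059)*(-10 - 33*(-5 - 33)))/(-3559249) = (2*(-2059)*(-10 - 33*(-38)))*(-1/3559249) = (2*(-2059)*(-10 + 1254))*(-1/3559249) = (2*(-2059)*1244)*(-1/3559249) = -5122792*(-1/3559249) = 5122792/3559249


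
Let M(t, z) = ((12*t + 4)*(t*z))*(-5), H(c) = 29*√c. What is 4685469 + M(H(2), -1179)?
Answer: 123670149 + 683820*√2 ≈ 1.2464e+8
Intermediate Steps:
M(t, z) = -5*t*z*(4 + 12*t) (M(t, z) = ((4 + 12*t)*(t*z))*(-5) = (t*z*(4 + 12*t))*(-5) = -5*t*z*(4 + 12*t))
4685469 + M(H(2), -1179) = 4685469 - 20*29*√2*(-1179)*(1 + 3*(29*√2)) = 4685469 - 20*29*√2*(-1179)*(1 + 87*√2) = 4685469 + 683820*√2*(1 + 87*√2)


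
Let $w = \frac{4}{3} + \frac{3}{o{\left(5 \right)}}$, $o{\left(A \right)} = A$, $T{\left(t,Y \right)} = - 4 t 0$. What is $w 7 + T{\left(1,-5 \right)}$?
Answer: $\frac{203}{15} \approx 13.533$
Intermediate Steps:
$T{\left(t,Y \right)} = 0$
$w = \frac{29}{15}$ ($w = \frac{4}{3} + \frac{3}{5} = \frac{29}{15} \approx 1.9333$)
$w 7 + T{\left(1,-5 \right)} = \frac{29}{15} \cdot 7 + 0 = \frac{203}{15} + 0 = \frac{203}{15}$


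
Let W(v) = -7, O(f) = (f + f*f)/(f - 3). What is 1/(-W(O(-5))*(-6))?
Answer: -1/42 ≈ -0.023810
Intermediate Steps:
O(f) = (f + f²)/(-3 + f)
1/(-W(O(-5))*(-6)) = 1/(-1*(-7)*(-6)) = 1/(7*(-6)) = 1/(-42) = -1/42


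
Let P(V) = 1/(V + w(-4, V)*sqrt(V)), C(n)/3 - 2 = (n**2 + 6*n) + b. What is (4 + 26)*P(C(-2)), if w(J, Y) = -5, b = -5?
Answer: -15/29 + 25*I*sqrt(33)/319 ≈ -0.51724 + 0.4502*I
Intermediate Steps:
C(n) = -9 + 3*n**2 + 18*n (C(n) = 6 + 3*((n**2 + 6*n) - 5) = 6 + 3*(-5 + n**2 + 6*n) = 6 + (-15 + 3*n**2 + 18*n) = -9 + 3*n**2 + 18*n)
P(V) = 1/(V - 5*sqrt(V))
(4 + 26)*P(C(-2)) = (4 + 26)/((-9 + 3*(-2)**2 + 18*(-2)) - 5*sqrt(-9 + 3*(-2)**2 + 18*(-2))) = 30/((-9 + 3*4 - 36) - 5*sqrt(-9 + 3*4 - 36)) = 30/((-9 + 12 - 36) - 5*sqrt(-9 + 12 - 36)) = 30/(-33 - 5*I*sqrt(33))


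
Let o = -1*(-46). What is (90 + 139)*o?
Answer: 10534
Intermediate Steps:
o = 46
(90 + 139)*o = (90 + 139)*46 = 229*46 = 10534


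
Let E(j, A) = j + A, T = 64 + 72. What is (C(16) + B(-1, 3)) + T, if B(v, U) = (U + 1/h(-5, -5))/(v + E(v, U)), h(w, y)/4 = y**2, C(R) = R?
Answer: 15501/100 ≈ 155.01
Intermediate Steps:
T = 136
h(w, y) = 4*y**2
E(j, A) = A + j
B(v, U) = (1/100 + U)/(U + 2*v) (B(v, U) = (U + 1/(4*(-5)**2))/(v + (U + v)) = (U + 1/(4*25))/(U + 2*v) = (U + 1/100)/(U + 2*v) = (1/100 + U)/(U + 2*v))
(C(16) + B(-1, 3)) + T = (16 + (1/100 + 3)/(3 + 2*(-1))) + 136 = (16 + (301/100)/(3 - 2)) + 136 = (16 + (301/100)/1) + 136 = (16 + 1*(301/100)) + 136 = (16 + 301/100) + 136 = 1901/100 + 136 = 15501/100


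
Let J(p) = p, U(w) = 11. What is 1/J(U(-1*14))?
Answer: 1/11 ≈ 0.090909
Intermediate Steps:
1/J(U(-1*14)) = 1/11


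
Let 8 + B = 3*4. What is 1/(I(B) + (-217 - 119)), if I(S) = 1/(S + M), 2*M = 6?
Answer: -7/2351 ≈ -0.0029775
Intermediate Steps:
M = 3 (M = (1/2)*6 = 3)
B = 4 (B = -8 + 3*4 = -8 + 12 = 4)
I(S) = 1/(3 + S) (I(S) = 1/(S + 3) = 1/(3 + S))
1/(I(B) + (-217 - 119)) = 1/(1/(3 + 4) + (-217 - 119)) = 1/(1/7 - 336) = 1/(-2351/7) = -7/2351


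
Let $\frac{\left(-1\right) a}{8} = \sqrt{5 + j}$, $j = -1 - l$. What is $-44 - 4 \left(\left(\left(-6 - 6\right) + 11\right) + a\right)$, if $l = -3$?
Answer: $-40 + 32 \sqrt{7} \approx 44.664$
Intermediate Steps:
$j = 2$ ($j = -1 - -3 = -1 + 3 = 2$)
$a = - 8 \sqrt{7}$ ($a = - 8 \sqrt{5 + 2} = - 8 \sqrt{7} \approx -21.166$)
$-44 - 4 \left(\left(\left(-6 - 6\right) + 11\right) + a\right) = -44 - 4 \left(\left(\left(-6 - 6\right) + 11\right) - 8 \sqrt{7}\right) = -44 - 4 \left(\left(-12 + 11\right) - 8 \sqrt{7}\right) = -44 - 4 \left(-1 - 8 \sqrt{7}\right) = -44 + \left(4 + 32 \sqrt{7}\right) = -40 + 32 \sqrt{7}$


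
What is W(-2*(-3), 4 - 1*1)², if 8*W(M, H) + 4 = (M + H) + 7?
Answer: 9/4 ≈ 2.2500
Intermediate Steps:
W(M, H) = 3/8 + H/8 + M/8 (W(M, H) = -½ + ((M + H) + 7)/8 = -½ + ((H + M) + 7)/8 = -½ + (7 + H + M)/8 = -½ + (7/8 + H/8 + M/8) = 3/8 + H/8 + M/8)
W(-2*(-3), 4 - 1*1)² = (3/8 + (4 - 1*1)/8 + (-2*(-3))/8)² = (3/8 + (4 - 1)/8 + (⅛)*6)² = (3/8 + (⅛)*3 + ¾)² = (3/8 + 3/8 + ¾)² = (3/2)² = 9/4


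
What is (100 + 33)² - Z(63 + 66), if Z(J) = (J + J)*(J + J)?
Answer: -48875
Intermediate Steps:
Z(J) = 4*J² (Z(J) = (2*J)*(2*J) = 4*J²)
(100 + 33)² - Z(63 + 66) = (100 + 33)² - 4*(63 + 66)² = 133² - 4*129² = 17689 - 4*16641 = 17689 - 1*66564 = 17689 - 66564 = -48875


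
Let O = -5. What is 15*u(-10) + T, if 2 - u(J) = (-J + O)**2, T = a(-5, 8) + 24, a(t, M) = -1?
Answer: -322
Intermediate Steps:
T = 23 (T = -1 + 24 = 23)
u(J) = 2 - (-5 - J)**2 (u(J) = 2 - (-J - 5)**2 = 2 - (-5 - J)**2)
15*u(-10) + T = 15*(2 - (5 - 10)**2) + 23 = 15*(2 - 1*(-5)**2) + 23 = 15*(2 - 1*25) + 23 = 15*(2 - 25) + 23 = 15*(-23) + 23 = -345 + 23 = -322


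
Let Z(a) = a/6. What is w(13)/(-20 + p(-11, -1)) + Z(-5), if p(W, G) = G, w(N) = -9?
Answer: -17/42 ≈ -0.40476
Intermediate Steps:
Z(a) = a/6 (Z(a) = a*(⅙) = a/6)
w(13)/(-20 + p(-11, -1)) + Z(-5) = -9/(-20 - 1) + (⅙)*(-5) = -9/(-21) - ⅚ = -9*(-1/21) - ⅚ = 3/7 - ⅚ = -17/42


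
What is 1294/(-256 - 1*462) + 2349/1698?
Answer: -85105/203194 ≈ -0.41884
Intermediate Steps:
1294/(-256 - 1*462) + 2349/1698 = 1294/(-256 - 462) + 2349*(1/1698) = 1294/(-718) + 783/566 = 1294*(-1/718) + 783/566 = -647/359 + 783/566 = -85105/203194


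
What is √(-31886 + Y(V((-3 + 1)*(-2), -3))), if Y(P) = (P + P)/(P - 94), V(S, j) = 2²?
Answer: I*√7174370/15 ≈ 178.57*I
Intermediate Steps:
V(S, j) = 4
Y(P) = 2*P/(-94 + P) (Y(P) = (2*P)/(-94 + P) = 2*P/(-94 + P))
√(-31886 + Y(V((-3 + 1)*(-2), -3))) = √(-31886 + 2*4/(-94 + 4)) = √(-31886 + 2*4/(-90)) = √(-31886 + 2*4*(-1/90)) = √(-31886 - 4/45) = √(-1434874/45) = I*√7174370/15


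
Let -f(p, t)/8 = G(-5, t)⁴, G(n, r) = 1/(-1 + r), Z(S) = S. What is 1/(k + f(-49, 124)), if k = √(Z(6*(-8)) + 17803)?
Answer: 1831093128/930168371573807452091 + 52389094428262881*√17755/930168371573807452091 ≈ 0.0075048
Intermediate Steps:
f(p, t) = -8/(-1 + t)⁴
k = √17755 (k = √(6*(-8) + 17803) = √(-48 + 17803) = √17755 ≈ 133.25)
1/(k + f(-49, 124)) = 1/(√17755 - 8/(-1 + 124)⁴) = 1/(√17755 - 8/123⁴) = 1/(√17755 - 8*1/228886641) = 1/(√17755 - 8/228886641) = 1/(-8/228886641 + √17755)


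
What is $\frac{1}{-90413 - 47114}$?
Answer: $- \frac{1}{137527} \approx -7.2713 \cdot 10^{-6}$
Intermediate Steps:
$\frac{1}{-90413 - 47114} = \frac{1}{-137527} = - \frac{1}{137527}$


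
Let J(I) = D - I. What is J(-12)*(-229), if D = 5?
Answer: -3893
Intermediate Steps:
J(I) = 5 - I
J(-12)*(-229) = (5 - 1*(-12))*(-229) = (5 + 12)*(-229) = 17*(-229) = -3893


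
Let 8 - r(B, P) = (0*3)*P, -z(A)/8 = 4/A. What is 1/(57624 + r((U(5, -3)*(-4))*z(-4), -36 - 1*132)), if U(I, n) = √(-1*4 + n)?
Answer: 1/57632 ≈ 1.7351e-5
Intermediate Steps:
U(I, n) = √(-4 + n)
z(A) = -32/A
r(B, P) = 8 (r(B, P) = 8 - 0*3*P = 8 - 0*P = 8 - 1*0 = 8 + 0 = 8)
1/(57624 + r((U(5, -3)*(-4))*z(-4), -36 - 1*132)) = 1/(57624 + 8) = 1/57632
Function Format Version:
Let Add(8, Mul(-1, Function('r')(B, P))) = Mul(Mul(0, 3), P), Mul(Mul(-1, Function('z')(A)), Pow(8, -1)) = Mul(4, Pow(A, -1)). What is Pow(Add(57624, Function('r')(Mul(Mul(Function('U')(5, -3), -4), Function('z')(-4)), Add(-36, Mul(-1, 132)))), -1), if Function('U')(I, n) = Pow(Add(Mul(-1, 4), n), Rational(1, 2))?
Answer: Rational(1, 57632) ≈ 1.7351e-5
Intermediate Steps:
Function('U')(I, n) = Pow(Add(-4, n), Rational(1, 2))
Function('z')(A) = Mul(-32, Pow(A, -1)) (Function('z')(A) = Mul(-8, Mul(4, Pow(A, -1))) = Mul(-32, Pow(A, -1)))
Function('r')(B, P) = 8 (Function('r')(B, P) = Add(8, Mul(-1, Mul(Mul(0, 3), P))) = Add(8, Mul(-1, Mul(0, P))) = Add(8, Mul(-1, 0)) = Add(8, 0) = 8)
Pow(Add(57624, Function('r')(Mul(Mul(Function('U')(5, -3), -4), Function('z')(-4)), Add(-36, Mul(-1, 132)))), -1) = Pow(Add(57624, 8), -1) = Pow(57632, -1) = Rational(1, 57632)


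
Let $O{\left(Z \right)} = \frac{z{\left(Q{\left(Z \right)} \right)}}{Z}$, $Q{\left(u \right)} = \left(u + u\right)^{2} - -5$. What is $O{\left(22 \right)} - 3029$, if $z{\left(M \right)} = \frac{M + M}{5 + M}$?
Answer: $- \frac{64836833}{21406} \approx -3028.9$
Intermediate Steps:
$Q{\left(u \right)} = 5 + 4 u^{2}$ ($Q{\left(u \right)} = \left(2 u\right)^{2} + 5 = 4 u^{2} + 5 = 5 + 4 u^{2}$)
$z{\left(M \right)} = \frac{2 M}{5 + M}$
$O{\left(Z \right)} = \frac{2 \left(5 + 4 Z^{2}\right)}{Z \left(10 + 4 Z^{2}\right)}$ ($O{\left(Z \right)} = \frac{2 \left(5 + 4 Z^{2}\right) \frac{1}{5 + \left(5 + 4 Z^{2}\right)}}{Z} = \frac{2 \left(5 + 4 Z^{2}\right) \frac{1}{10 + 4 Z^{2}}}{Z} = \frac{2 \frac{1}{10 + 4 Z^{2}} \left(5 + 4 Z^{2}\right)}{Z} = \frac{2 \left(5 + 4 Z^{2}\right)}{Z \left(10 + 4 Z^{2}\right)}$)
$O{\left(22 \right)} - 3029 = \frac{5 + 4 \cdot 22^{2}}{22 \left(5 + 2 \cdot 22^{2}\right)} - 3029 = \frac{5 + 4 \cdot 484}{22 \left(5 + 2 \cdot 484\right)} - 3029 = \frac{5 + 1936}{22 \left(5 + 968\right)} - 3029 = \frac{1}{22} \cdot \frac{1}{973} \cdot 1941 - 3029 = \frac{1941}{21406} - 3029 = - \frac{64836833}{21406}$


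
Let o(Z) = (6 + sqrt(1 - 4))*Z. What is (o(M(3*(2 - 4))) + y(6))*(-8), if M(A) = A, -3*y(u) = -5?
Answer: 824/3 + 48*I*sqrt(3) ≈ 274.67 + 83.138*I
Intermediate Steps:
y(u) = 5/3 (y(u) = -1/3*(-5) = 5/3)
o(Z) = Z*(6 + I*sqrt(3)) (o(Z) = (6 + sqrt(-3))*Z = (6 + I*sqrt(3))*Z = Z*(6 + I*sqrt(3)))
(o(M(3*(2 - 4))) + y(6))*(-8) = ((3*(2 - 4))*(6 + I*sqrt(3)) + 5/3)*(-8) = ((3*(-2))*(6 + I*sqrt(3)) + 5/3)*(-8) = (-6*(6 + I*sqrt(3)) + 5/3)*(-8) = ((-36 - 6*I*sqrt(3)) + 5/3)*(-8) = (-103/3 - 6*I*sqrt(3))*(-8) = 824/3 + 48*I*sqrt(3)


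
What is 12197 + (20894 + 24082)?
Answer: 57173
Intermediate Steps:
12197 + (20894 + 24082) = 12197 + 44976 = 57173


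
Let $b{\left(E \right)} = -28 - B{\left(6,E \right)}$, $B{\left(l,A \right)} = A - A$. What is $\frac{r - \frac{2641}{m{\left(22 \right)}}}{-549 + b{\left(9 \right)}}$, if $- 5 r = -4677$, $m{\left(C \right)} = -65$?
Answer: $- \frac{63442}{37505} \approx -1.6916$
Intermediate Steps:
$B{\left(l,A \right)} = 0$
$b{\left(E \right)} = -28$ ($b{\left(E \right)} = -28 - 0 = -28 + 0 = -28$)
$r = \frac{4677}{5}$ ($r = \left(- \frac{1}{5}\right) \left(-4677\right) = \frac{4677}{5} \approx 935.4$)
$\frac{r - \frac{2641}{m{\left(22 \right)}}}{-549 + b{\left(9 \right)}} = \frac{\frac{4677}{5} - \frac{2641}{-65}}{-549 - 28} = \frac{\frac{4677}{5} - - \frac{2641}{65}}{-577} = \left(\frac{4677}{5} + \frac{2641}{65}\right) \left(- \frac{1}{577}\right) = \frac{63442}{65} \left(- \frac{1}{577}\right) = - \frac{63442}{37505}$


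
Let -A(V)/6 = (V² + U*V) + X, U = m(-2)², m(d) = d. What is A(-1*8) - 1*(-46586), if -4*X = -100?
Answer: 46244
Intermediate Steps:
X = 25 (X = -¼*(-100) = 25)
U = 4 (U = (-2)² = 4)
A(V) = -150 - 24*V - 6*V² (A(V) = -6*((V² + 4*V) + 25) = -6*(25 + V² + 4*V) = -150 - 24*V - 6*V²)
A(-1*8) - 1*(-46586) = (-150 - (-24)*8 - 6*(-1*8)²) - 1*(-46586) = (-150 - 24*(-8) - 6*(-8)²) + 46586 = (-150 + 192 - 6*64) + 46586 = (-150 + 192 - 384) + 46586 = -342 + 46586 = 46244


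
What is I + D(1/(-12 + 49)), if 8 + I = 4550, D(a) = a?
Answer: 168055/37 ≈ 4542.0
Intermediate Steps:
I = 4542 (I = -8 + 4550 = 4542)
I + D(1/(-12 + 49)) = 4542 + 1/(-12 + 49) = 4542 + 1/37 = 168055/37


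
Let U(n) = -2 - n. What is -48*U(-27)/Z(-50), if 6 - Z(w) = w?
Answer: -150/7 ≈ -21.429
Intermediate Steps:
Z(w) = 6 - w
-48*U(-27)/Z(-50) = -48*(-2 - 1*(-27))/(6 - 1*(-50)) = -48*(-2 + 27)/(6 + 50) = -1200/56 = -48*25/56 = -150/7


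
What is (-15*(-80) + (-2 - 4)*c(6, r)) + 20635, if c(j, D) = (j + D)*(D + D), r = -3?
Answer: 21943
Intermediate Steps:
c(j, D) = 2*D*(D + j) (c(j, D) = (D + j)*(2*D) = 2*D*(D + j))
(-15*(-80) + (-2 - 4)*c(6, r)) + 20635 = (-15*(-80) + (-2 - 4)*(2*(-3)*(-3 + 6))) + 20635 = (1200 - 12*(-3)*3) + 20635 = (1200 - 6*(-18)) + 20635 = (1200 + 108) + 20635 = 1308 + 20635 = 21943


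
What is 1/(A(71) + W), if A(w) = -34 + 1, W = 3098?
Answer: 1/3065 ≈ 0.00032626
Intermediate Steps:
A(w) = -33
1/(A(71) + W) = 1/(-33 + 3098) = 1/3065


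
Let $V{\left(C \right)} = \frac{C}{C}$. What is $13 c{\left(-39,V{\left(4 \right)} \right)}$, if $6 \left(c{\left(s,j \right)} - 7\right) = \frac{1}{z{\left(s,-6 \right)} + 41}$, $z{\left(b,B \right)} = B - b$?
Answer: $\frac{40417}{444} \approx 91.029$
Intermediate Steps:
$V{\left(C \right)} = 1$
$c{\left(s,j \right)} = 7 + \frac{1}{6 \left(35 - s\right)}$ ($c{\left(s,j \right)} = 7 + \frac{1}{6 \left(\left(-6 - s\right) + 41\right)} = 7 + \frac{1}{6 \left(35 - s\right)}$)
$13 c{\left(-39,V{\left(4 \right)} \right)} = 13 \frac{-1471 + 42 \left(-39\right)}{6 \left(-35 - 39\right)} = 13 \frac{-1471 - 1638}{6 \left(-74\right)} = 13 \cdot \frac{1}{6} \left(- \frac{1}{74}\right) \left(-3109\right) = 13 \cdot \frac{3109}{444} = \frac{40417}{444}$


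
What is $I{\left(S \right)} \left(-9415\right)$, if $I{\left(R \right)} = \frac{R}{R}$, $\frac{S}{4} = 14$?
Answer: $-9415$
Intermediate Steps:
$S = 56$ ($S = 4 \cdot 14 = 56$)
$I{\left(R \right)} = 1$
$I{\left(S \right)} \left(-9415\right) = 1 \left(-9415\right) = -9415$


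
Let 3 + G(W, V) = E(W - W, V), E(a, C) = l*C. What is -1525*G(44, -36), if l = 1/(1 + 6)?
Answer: 86925/7 ≈ 12418.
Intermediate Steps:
l = ⅐ (l = 1/7 = ⅐ ≈ 0.14286)
E(a, C) = C/7
G(W, V) = -3 + V/7
-1525*G(44, -36) = -1525*(-3 + (⅐)*(-36)) = -1525*(-3 - 36/7) = -1525*(-57/7) = 86925/7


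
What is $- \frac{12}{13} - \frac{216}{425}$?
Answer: $- \frac{7908}{5525} \approx -1.4313$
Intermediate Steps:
$- \frac{12}{13} - \frac{216}{425} = - \frac{7908}{5525}$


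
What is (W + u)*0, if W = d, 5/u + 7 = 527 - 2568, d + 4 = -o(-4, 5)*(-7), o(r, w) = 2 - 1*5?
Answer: 0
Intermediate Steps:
o(r, w) = -3 (o(r, w) = 2 - 5 = -3)
d = -25 (d = -4 - 1*(-3)*(-7) = -4 + 3*(-7) = -4 - 21 = -25)
u = -5/2048 (u = 5/(-7 + (527 - 2568)) = 5/(-7 - 2041) = 5/(-2048) = 5*(-1/2048) = -5/2048 ≈ -0.0024414)
W = -25
(W + u)*0 = (-25 - 5/2048)*0 = -51205/2048*0 = 0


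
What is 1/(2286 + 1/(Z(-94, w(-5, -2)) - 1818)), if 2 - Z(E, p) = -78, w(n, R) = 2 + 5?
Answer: 1738/3973067 ≈ 0.00043745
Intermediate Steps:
w(n, R) = 7
Z(E, p) = 80 (Z(E, p) = 2 - 1*(-78) = 2 + 78 = 80)
1/(2286 + 1/(Z(-94, w(-5, -2)) - 1818)) = 1/(2286 + 1/(80 - 1818)) = 1/(2286 + 1/(-1738)) = 1/(2286 - 1/1738) = 1/(3973067/1738) = 1738/3973067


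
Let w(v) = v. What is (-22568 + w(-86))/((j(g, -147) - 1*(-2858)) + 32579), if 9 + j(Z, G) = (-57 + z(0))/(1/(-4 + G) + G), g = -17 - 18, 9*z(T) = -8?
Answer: -4525861428/7077955367 ≈ -0.63943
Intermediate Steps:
z(T) = -8/9 (z(T) = (⅑)*(-8) = -8/9)
g = -35
j(Z, G) = -9 - 521/(9*(G + 1/(-4 + G))) (j(Z, G) = -9 + (-57 - 8/9)/(1/(-4 + G) + G) = -9 - 521/(9*(G + 1/(-4 + G))))
(-22568 + w(-86))/((j(g, -147) - 1*(-2858)) + 32579) = (-22568 - 86)/(((2003 - 197*(-147) - 81*(-147)²)/(9*(1 + (-147)² - 4*(-147))) - 1*(-2858)) + 32579) = -22654/(((2003 + 28959 - 81*21609)/(9*(1 + 21609 + 588)) + 2858) + 32579) = -22654/(((⅑)*(2003 + 28959 - 1750329)/22198 + 2858) + 32579) = -22654/(((⅑)*(1/22198)*(-1719367) + 2858) + 32579) = -22654/((-1719367/199782 + 2858) + 32579) = -22654/(569257589/199782 + 32579) = -22654/7077955367/199782 = -22654*199782/7077955367 = -4525861428/7077955367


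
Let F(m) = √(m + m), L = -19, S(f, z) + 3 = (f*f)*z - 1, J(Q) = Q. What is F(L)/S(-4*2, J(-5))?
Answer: -I*√38/324 ≈ -0.019026*I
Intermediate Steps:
S(f, z) = -4 + z*f² (S(f, z) = -3 + ((f*f)*z - 1) = -3 + (f²*z - 1) = -3 + (z*f² - 1) = -3 + (-1 + z*f²) = -4 + z*f²)
F(m) = √2*√m (F(m) = √(2*m) = √2*√m)
F(L)/S(-4*2, J(-5)) = (√2*√(-19))/(-4 - 5*(-4*2)²) = (√2*(I*√19))/(-4 - 5*(-8)²) = (I*√38)/(-4 - 5*64) = (I*√38)/(-4 - 320) = (I*√38)/(-324) = (I*√38)*(-1/324) = -I*√38/324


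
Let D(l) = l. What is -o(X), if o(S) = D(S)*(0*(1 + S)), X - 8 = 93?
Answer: 0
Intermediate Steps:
X = 101 (X = 8 + 93 = 101)
o(S) = 0 (o(S) = S*(0*(1 + S)) = S*0 = 0)
-o(X) = -1*0 = 0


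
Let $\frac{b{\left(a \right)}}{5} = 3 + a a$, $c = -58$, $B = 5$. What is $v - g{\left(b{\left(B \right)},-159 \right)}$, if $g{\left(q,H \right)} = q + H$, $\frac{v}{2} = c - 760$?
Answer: $-1617$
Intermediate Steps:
$v = -1636$ ($v = 2 \left(-58 - 760\right) = 2 \left(-818\right) = -1636$)
$b{\left(a \right)} = 15 + 5 a^{2}$ ($b{\left(a \right)} = 5 \left(3 + a a\right) = 5 \left(3 + a^{2}\right) = 15 + 5 a^{2}$)
$g{\left(q,H \right)} = H + q$
$v - g{\left(b{\left(B \right)},-159 \right)} = -1636 - \left(-159 + \left(15 + 5 \cdot 5^{2}\right)\right) = -1636 - \left(-159 + \left(15 + 5 \cdot 25\right)\right) = -1636 - \left(-159 + \left(15 + 125\right)\right) = -1636 - \left(-159 + 140\right) = -1636 - -19 = -1636 + 19 = -1617$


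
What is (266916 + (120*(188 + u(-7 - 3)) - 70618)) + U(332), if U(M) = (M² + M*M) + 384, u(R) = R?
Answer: 438490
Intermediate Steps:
U(M) = 384 + 2*M² (U(M) = (M² + M²) + 384 = 2*M² + 384 = 384 + 2*M²)
(266916 + (120*(188 + u(-7 - 3)) - 70618)) + U(332) = (266916 + (120*(188 + (-7 - 3)) - 70618)) + (384 + 2*332²) = (266916 + (120*(188 - 10) - 70618)) + (384 + 2*110224) = (266916 + (120*178 - 70618)) + (384 + 220448) = (266916 + (21360 - 70618)) + 220832 = (266916 - 49258) + 220832 = 217658 + 220832 = 438490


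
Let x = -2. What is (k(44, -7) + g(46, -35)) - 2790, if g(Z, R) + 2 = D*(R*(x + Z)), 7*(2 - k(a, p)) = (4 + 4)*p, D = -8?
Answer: 9538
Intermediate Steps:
k(a, p) = 2 - 8*p/7 (k(a, p) = 2 - (4 + 4)*p/7 = 2 - 8*p/7)
g(Z, R) = -2 - 8*R*(-2 + Z)
(k(44, -7) + g(46, -35)) - 2790 = ((2 - 8/7*(-7)) + (-2 + 16*(-35) - 8*(-35)*46)) - 2790 = ((2 + 8) + (-2 - 560 + 12880)) - 2790 = (10 + 12318) - 2790 = 12328 - 2790 = 9538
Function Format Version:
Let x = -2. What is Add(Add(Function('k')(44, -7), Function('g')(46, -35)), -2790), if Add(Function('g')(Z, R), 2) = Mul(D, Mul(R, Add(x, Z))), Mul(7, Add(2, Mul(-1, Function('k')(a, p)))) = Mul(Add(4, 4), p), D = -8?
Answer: 9538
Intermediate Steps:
Function('k')(a, p) = Add(2, Mul(Rational(-8, 7), p)) (Function('k')(a, p) = Add(2, Mul(Rational(-1, 7), Mul(Add(4, 4), p))) = Add(2, Mul(Rational(-1, 7), Mul(8, p))) = Add(2, Mul(Rational(-8, 7), p)))
Function('g')(Z, R) = Add(-2, Mul(-8, R, Add(-2, Z))) (Function('g')(Z, R) = Add(-2, Mul(-8, Mul(R, Add(-2, Z)))) = Add(-2, Mul(-8, R, Add(-2, Z))))
Add(Add(Function('k')(44, -7), Function('g')(46, -35)), -2790) = Add(Add(Add(2, Mul(Rational(-8, 7), -7)), Add(-2, Mul(16, -35), Mul(-8, -35, 46))), -2790) = Add(Add(Add(2, 8), Add(-2, -560, 12880)), -2790) = Add(Add(10, 12318), -2790) = Add(12328, -2790) = 9538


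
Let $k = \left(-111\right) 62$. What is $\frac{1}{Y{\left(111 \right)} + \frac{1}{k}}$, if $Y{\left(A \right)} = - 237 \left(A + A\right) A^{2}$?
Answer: $- \frac{6882}{4461305320909} \approx -1.5426 \cdot 10^{-9}$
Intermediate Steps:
$Y{\left(A \right)} = - 474 A^{3}$ ($Y{\left(A \right)} = - 237 \cdot 2 A A^{2} = - 474 A A^{2} = - 474 A^{3}$)
$k = -6882$
$\frac{1}{Y{\left(111 \right)} + \frac{1}{k}} = \frac{1}{- 474 \cdot 111^{3} + \frac{1}{-6882}} = \frac{1}{\left(-474\right) 1367631 - \frac{1}{6882}} = \frac{1}{-648257094 - \frac{1}{6882}} = \frac{1}{- \frac{4461305320909}{6882}} = - \frac{6882}{4461305320909}$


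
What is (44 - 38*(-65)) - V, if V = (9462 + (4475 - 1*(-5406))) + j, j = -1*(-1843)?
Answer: -18672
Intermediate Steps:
j = 1843
V = 21186 (V = (9462 + (4475 - 1*(-5406))) + 1843 = (9462 + (4475 + 5406)) + 1843 = (9462 + 9881) + 1843 = 19343 + 1843 = 21186)
(44 - 38*(-65)) - V = (44 - 38*(-65)) - 1*21186 = (44 + 2470) - 21186 = 2514 - 21186 = -18672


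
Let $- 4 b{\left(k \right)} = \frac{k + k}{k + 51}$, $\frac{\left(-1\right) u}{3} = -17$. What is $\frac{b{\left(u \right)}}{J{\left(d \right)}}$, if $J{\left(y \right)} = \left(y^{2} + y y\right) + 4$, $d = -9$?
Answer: $- \frac{1}{664} \approx -0.001506$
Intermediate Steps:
$u = 51$ ($u = \left(-3\right) \left(-17\right) = 51$)
$b{\left(k \right)} = - \frac{k}{2 \left(51 + k\right)}$ ($b{\left(k \right)} = - \frac{\left(k + k\right) \frac{1}{k + 51}}{4} = - \frac{2 k \frac{1}{51 + k}}{4} = - \frac{k}{2 \left(51 + k\right)}$)
$J{\left(y \right)} = 4 + 2 y^{2}$ ($J{\left(y \right)} = \left(y^{2} + y^{2}\right) + 4 = 2 y^{2} + 4 = 4 + 2 y^{2}$)
$\frac{b{\left(u \right)}}{J{\left(d \right)}} = \frac{\left(-1\right) 51 \frac{1}{102 + 2 \cdot 51}}{4 + 2 \left(-9\right)^{2}} = \frac{\left(-1\right) 51 \frac{1}{102 + 102}}{4 + 2 \cdot 81} = \frac{\left(-1\right) 51 \cdot \frac{1}{204}}{4 + 162} = \frac{\left(-1\right) 51 \cdot \frac{1}{204}}{166} = \left(- \frac{1}{4}\right) \frac{1}{166} = - \frac{1}{664}$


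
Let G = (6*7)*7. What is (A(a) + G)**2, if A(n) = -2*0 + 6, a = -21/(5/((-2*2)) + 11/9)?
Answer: 90000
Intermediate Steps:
G = 294 (G = 42*7 = 294)
a = 756 (a = -21/(5/(-4) + 11*(1/9)) = -21/(5*(-1/4) + 11/9) = -21/(-5/4 + 11/9) = -21/(-1/36) = -21*(-36) = 756)
A(n) = 6 (A(n) = 0 + 6 = 6)
(A(a) + G)**2 = (6 + 294)**2 = 300**2 = 90000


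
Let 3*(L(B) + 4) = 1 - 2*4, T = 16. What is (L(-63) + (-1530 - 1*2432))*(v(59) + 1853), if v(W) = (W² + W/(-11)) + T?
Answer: -233302285/11 ≈ -2.1209e+7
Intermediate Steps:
v(W) = 16 + W² - W/11 (v(W) = (W² + W/(-11)) + 16 = (W² - W/11) + 16 = 16 + W² - W/11)
L(B) = -19/3 (L(B) = -4 + (1 - 2*4)/3 = -4 + (1 - 8)/3 = -4 + (⅓)*(-7) = -4 - 7/3 = -19/3)
(L(-63) + (-1530 - 1*2432))*(v(59) + 1853) = (-19/3 + (-1530 - 1*2432))*((16 + 59² - 1/11*59) + 1853) = (-19/3 + (-1530 - 2432))*((16 + 3481 - 59/11) + 1853) = (-19/3 - 3962)*(38408/11 + 1853) = -11905/3*58791/11 = -233302285/11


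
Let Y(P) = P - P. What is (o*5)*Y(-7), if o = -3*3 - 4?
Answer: 0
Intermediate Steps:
o = -13 (o = -9 - 4 = -13)
Y(P) = 0
(o*5)*Y(-7) = -13*5*0 = -65*0 = 0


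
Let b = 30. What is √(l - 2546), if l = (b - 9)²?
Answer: I*√2105 ≈ 45.88*I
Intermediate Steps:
l = 441 (l = (30 - 9)² = 21² = 441)
√(l - 2546) = √(441 - 2546) = √(-2105) = I*√2105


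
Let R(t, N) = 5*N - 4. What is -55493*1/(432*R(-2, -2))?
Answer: 55493/6048 ≈ 9.1754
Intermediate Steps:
R(t, N) = -4 + 5*N
-55493*1/(432*R(-2, -2)) = -55493*1/(432*(-4 + 5*(-2))) = -55493*1/(432*(-4 - 10)) = -55493/(-14*27*16) = -55493/((-378*16)) = -55493/(-6048) = -55493*(-1/6048) = 55493/6048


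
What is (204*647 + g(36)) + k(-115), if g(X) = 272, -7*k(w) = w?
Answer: 925935/7 ≈ 1.3228e+5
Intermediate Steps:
k(w) = -w/7
(204*647 + g(36)) + k(-115) = (204*647 + 272) - ⅐*(-115) = (131988 + 272) + 115/7 = 132260 + 115/7 = 925935/7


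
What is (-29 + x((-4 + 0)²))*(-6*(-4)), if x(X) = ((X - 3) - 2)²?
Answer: 2208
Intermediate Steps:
x(X) = (-5 + X)² (x(X) = ((-3 + X) - 2)² = (-5 + X)²)
(-29 + x((-4 + 0)²))*(-6*(-4)) = (-29 + (-5 + (-4 + 0)²)²)*(-6*(-4)) = (-29 + (-5 + (-4)²)²)*24 = (-29 + (-5 + 16)²)*24 = (-29 + 11²)*24 = (-29 + 121)*24 = 92*24 = 2208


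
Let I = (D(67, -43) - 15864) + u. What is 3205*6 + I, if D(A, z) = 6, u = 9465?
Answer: 12837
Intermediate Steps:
I = -6393 (I = (6 - 15864) + 9465 = -15858 + 9465 = -6393)
3205*6 + I = 3205*6 - 6393 = 19230 - 6393 = 12837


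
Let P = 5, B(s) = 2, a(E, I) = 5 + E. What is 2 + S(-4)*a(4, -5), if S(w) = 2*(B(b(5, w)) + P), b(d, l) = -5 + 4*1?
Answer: 128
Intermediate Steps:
b(d, l) = -1 (b(d, l) = -5 + 4 = -1)
S(w) = 14 (S(w) = 2*(2 + 5) = 2*7 = 14)
2 + S(-4)*a(4, -5) = 2 + 14*(5 + 4) = 2 + 14*9 = 2 + 126 = 128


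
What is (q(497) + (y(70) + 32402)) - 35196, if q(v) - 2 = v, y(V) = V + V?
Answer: -2155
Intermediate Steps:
y(V) = 2*V
q(v) = 2 + v
(q(497) + (y(70) + 32402)) - 35196 = ((2 + 497) + (2*70 + 32402)) - 35196 = (499 + (140 + 32402)) - 35196 = (499 + 32542) - 35196 = 33041 - 35196 = -2155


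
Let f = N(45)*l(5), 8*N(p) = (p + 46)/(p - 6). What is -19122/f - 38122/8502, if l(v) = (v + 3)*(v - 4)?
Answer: -243996293/29757 ≈ -8199.6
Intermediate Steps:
l(v) = (-4 + v)*(3 + v) (l(v) = (3 + v)*(-4 + v) = (-4 + v)*(3 + v))
N(p) = (46 + p)/(8*(-6 + p)) (N(p) = ((p + 46)/(p - 6))/8 = ((46 + p)/(-6 + p))/8 = (46 + p)/(8*(-6 + p)))
f = 7/3 (f = ((46 + 45)/(8*(-6 + 45)))*(-12 + 5² - 1*5) = ((⅛)*91/39)*(-12 + 25 - 5) = ((⅛)*(1/39)*91)*8 = (7/24)*8 = 7/3 ≈ 2.3333)
-19122/f - 38122/8502 = -19122/7/3 - 38122/8502 = -19122*3/7 - 38122*1/8502 = -57366/7 - 19061/4251 = -243996293/29757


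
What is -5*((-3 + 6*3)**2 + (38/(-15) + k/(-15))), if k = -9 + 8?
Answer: -3338/3 ≈ -1112.7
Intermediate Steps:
k = -1
-5*((-3 + 6*3)**2 + (38/(-15) + k/(-15))) = -5*((-3 + 6*3)**2 + (38/(-15) - 1/(-15))) = -5*((-3 + 18)**2 + (38*(-1/15) - 1*(-1/15))) = -5*(15**2 + (-38/15 + 1/15)) = -5*(225 - 37/15) = -5*3338/15 = -3338/3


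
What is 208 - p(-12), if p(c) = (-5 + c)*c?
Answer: 4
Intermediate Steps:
p(c) = c*(-5 + c)
208 - p(-12) = 208 - (-12)*(-5 - 12) = 208 - (-12)*(-17) = 208 - 1*204 = 208 - 204 = 4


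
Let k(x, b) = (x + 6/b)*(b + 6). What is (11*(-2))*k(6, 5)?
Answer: -8712/5 ≈ -1742.4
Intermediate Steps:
k(x, b) = (6 + b)*(x + 6/b) (k(x, b) = (x + 6/b)*(6 + b) = (6 + b)*(x + 6/b))
(11*(-2))*k(6, 5) = (11*(-2))*(6 + 6*6 + 36/5 + 5*6) = -22*(6 + 36 + 36*(1/5) + 30) = -22*(6 + 36 + 36/5 + 30) = -22*396/5 = -8712/5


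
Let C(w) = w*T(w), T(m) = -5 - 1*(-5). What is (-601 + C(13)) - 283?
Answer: -884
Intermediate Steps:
T(m) = 0 (T(m) = -5 + 5 = 0)
C(w) = 0 (C(w) = w*0 = 0)
(-601 + C(13)) - 283 = (-601 + 0) - 283 = -601 - 283 = -884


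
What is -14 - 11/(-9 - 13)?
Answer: -27/2 ≈ -13.500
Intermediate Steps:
-14 - 11/(-9 - 13) = -14 - 11/(-22) = -14 - 1/22*(-11) = -14 + ½ = -27/2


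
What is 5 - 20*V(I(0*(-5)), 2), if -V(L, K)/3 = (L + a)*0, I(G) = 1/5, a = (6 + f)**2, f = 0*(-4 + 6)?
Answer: 5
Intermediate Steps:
f = 0 (f = 0*2 = 0)
a = 36 (a = (6 + 0)**2 = 6**2 = 36)
I(G) = 1/5
V(L, K) = 0 (V(L, K) = -3*(L + 36)*0 = -3*(36 + L)*0 = -3*0 = 0)
5 - 20*V(I(0*(-5)), 2) = 5 - 20*0 = 5 + 0 = 5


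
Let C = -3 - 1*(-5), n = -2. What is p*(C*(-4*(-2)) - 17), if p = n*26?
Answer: 52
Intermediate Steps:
p = -52 (p = -2*26 = -52)
C = 2 (C = -3 + 5 = 2)
p*(C*(-4*(-2)) - 17) = -52*(2*(-4*(-2)) - 17) = -52*(2*8 - 17) = -52*(16 - 17) = -52*(-1) = 52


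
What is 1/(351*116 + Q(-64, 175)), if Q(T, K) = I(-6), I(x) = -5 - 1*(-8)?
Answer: 1/40719 ≈ 2.4559e-5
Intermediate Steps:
I(x) = 3 (I(x) = -5 + 8 = 3)
Q(T, K) = 3
1/(351*116 + Q(-64, 175)) = 1/(351*116 + 3) = 1/(40716 + 3) = 1/40719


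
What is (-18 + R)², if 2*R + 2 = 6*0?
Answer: 361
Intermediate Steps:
R = -1 (R = -1 + (6*0)/2 = -1 + (½)*0 = -1 + 0 = -1)
(-18 + R)² = (-18 - 1)² = (-19)² = 361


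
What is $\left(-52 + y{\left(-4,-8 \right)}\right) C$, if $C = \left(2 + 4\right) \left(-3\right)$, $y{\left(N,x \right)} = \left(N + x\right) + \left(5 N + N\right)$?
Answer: $1584$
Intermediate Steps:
$y{\left(N,x \right)} = x + 7 N$ ($y{\left(N,x \right)} = \left(N + x\right) + 6 N = x + 7 N$)
$C = -18$ ($C = 6 \left(-3\right) = -18$)
$\left(-52 + y{\left(-4,-8 \right)}\right) C = \left(-52 + \left(-8 + 7 \left(-4\right)\right)\right) \left(-18\right) = \left(-52 - 36\right) \left(-18\right) = \left(-88\right) \left(-18\right) = 1584$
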